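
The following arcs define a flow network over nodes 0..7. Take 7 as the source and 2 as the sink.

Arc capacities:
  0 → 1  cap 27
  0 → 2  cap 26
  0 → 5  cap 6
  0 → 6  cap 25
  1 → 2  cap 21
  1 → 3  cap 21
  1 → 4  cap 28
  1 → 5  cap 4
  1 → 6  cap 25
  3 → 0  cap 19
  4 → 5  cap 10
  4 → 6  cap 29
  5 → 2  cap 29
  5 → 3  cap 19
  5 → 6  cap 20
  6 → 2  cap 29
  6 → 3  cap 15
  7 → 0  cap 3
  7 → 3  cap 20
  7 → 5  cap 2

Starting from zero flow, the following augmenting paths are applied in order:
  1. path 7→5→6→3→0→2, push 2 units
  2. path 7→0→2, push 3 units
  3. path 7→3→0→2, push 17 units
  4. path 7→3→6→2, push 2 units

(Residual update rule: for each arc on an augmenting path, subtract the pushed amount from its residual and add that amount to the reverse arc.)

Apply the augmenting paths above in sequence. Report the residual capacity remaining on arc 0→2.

after path 1 (7→5→6→3→0→2, push 2): res(0,2)=24
after path 2 (7→0→2, push 3): res(0,2)=21
after path 3 (7→3→0→2, push 17): res(0,2)=4
after path 4 (7→3→6→2, push 2): res(0,2)=4

Residual capacity of (0,2): 4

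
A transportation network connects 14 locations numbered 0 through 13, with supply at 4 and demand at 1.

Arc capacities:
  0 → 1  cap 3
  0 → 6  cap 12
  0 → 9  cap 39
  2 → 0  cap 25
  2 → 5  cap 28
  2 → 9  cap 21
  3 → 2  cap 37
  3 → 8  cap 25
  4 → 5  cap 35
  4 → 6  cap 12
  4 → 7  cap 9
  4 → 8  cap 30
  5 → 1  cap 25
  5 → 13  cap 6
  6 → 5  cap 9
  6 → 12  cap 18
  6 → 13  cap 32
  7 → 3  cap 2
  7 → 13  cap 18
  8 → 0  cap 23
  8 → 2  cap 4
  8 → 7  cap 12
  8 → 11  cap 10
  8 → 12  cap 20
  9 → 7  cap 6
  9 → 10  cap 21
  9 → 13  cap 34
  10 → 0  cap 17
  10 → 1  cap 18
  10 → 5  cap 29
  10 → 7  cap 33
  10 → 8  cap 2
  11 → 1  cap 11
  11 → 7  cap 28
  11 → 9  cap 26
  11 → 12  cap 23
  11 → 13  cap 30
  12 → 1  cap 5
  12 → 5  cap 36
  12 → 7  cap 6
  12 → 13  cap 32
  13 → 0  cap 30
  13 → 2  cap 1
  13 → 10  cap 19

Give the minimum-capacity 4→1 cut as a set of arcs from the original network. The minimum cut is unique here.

Min-cut arcs: {(0,1), (5,1), (8,11), (10,1), (12,1)} (total capacity 61)

augment #1: 4→5→1 push 25
augment #2: 4→6→12→1 push 5
augment #3: 4→8→0→1 push 3
augment #4: 4→8→11→1 push 10
augment #5: 4→5→13→10→1 push 6
augment #6: 4→6→13→10→1 push 7
augment #7: 4→7→13→10→1 push 5
max flow = 61; residual-reachable set from 4 gives S-side
cut edges (S→T): {(0,1), (5,1), (8,11), (10,1), (12,1)} total cap 61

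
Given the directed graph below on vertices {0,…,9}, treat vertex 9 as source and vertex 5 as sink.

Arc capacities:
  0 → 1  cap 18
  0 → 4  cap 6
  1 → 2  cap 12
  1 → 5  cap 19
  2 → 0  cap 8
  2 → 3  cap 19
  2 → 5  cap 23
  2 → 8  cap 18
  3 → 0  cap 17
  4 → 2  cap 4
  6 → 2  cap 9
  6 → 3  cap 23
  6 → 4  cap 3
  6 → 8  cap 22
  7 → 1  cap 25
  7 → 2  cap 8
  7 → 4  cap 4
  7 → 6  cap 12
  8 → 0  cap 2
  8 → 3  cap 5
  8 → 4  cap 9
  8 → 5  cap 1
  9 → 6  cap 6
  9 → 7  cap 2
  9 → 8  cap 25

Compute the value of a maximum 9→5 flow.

Maximum flow value: 20

augment #1: 9→8→5 bottleneck 1, total now 1
augment #2: 9→6→2→5 bottleneck 6, total now 7
augment #3: 9→7→1→5 bottleneck 2, total now 9
augment #4: 9→8→0→1→5 bottleneck 2, total now 11
augment #5: 9→8→4→2→5 bottleneck 4, total now 15
augment #6: 9→8→3→0→1→5 bottleneck 5, total now 20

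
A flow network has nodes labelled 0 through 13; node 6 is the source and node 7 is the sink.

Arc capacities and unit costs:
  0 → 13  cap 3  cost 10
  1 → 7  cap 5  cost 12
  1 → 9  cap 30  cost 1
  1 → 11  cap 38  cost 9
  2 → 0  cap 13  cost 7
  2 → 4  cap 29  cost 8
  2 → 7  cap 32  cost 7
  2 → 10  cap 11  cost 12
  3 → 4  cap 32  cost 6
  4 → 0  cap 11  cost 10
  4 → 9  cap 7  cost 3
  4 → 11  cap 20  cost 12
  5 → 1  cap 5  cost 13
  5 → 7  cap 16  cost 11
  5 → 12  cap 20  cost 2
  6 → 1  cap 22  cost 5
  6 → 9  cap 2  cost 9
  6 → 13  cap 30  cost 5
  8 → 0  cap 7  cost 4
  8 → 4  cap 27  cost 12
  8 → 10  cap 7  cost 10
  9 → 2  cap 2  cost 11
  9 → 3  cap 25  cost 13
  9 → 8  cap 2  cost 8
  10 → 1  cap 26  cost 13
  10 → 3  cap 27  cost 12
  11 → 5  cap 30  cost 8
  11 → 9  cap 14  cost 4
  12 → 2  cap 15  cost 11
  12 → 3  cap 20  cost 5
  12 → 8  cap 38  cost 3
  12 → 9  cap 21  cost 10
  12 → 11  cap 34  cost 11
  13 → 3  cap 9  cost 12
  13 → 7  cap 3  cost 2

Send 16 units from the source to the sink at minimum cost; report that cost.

shortest-cost path #1: 6→13→7 push 3 @ unit cost 7 (adds 21)
shortest-cost path #2: 6→1→7 push 5 @ unit cost 17 (adds 85)
shortest-cost path #3: 6→1→9→2→7 push 2 @ unit cost 24 (adds 48)
shortest-cost path #4: 6→1→11→5→7 push 6 @ unit cost 33 (adds 198)
total cost = 352

Minimum cost for 16 units: 352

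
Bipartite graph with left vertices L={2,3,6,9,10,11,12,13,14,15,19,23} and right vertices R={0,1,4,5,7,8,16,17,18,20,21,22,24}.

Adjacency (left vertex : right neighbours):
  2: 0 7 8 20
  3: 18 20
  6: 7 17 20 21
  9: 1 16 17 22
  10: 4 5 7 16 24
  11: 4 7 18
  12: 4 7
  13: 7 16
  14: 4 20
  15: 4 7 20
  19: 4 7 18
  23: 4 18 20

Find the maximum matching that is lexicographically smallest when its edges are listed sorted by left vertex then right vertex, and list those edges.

|M| = 9 (so the lex-smallest maximum matching has 9 edges)
process left vertices in ascending order; for each, take the smallest-labelled available neighbour that still permits 9 edges overall, or leave it unmatched if none does
lex-smallest matching: {2-0, 3-18, 6-17, 9-1, 10-5, 11-4, 12-7, 13-16, 14-20}

Lex-smallest maximum matching: {(2,0), (3,18), (6,17), (9,1), (10,5), (11,4), (12,7), (13,16), (14,20)}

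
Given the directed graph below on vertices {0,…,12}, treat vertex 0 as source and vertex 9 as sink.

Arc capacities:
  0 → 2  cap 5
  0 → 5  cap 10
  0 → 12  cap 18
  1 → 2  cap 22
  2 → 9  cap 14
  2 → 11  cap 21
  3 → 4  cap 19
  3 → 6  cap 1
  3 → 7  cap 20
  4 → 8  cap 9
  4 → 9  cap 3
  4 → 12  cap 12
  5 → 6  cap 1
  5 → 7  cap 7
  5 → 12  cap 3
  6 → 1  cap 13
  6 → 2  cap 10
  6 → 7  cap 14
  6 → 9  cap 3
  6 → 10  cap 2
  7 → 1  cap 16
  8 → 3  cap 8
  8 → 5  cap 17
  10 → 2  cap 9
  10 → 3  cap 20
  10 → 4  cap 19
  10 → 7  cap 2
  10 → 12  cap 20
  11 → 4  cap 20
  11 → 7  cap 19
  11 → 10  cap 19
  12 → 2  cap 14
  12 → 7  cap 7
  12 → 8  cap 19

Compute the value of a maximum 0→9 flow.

augment #1: 0→2→9 bottleneck 5, total now 5
augment #2: 0→5→6→9 bottleneck 1, total now 6
augment #3: 0→12→2→9 bottleneck 9, total now 15
augment #4: 0→12→2→11→4→9 bottleneck 3, total now 18
augment #5: 0→12→8→3→6→9 bottleneck 1, total now 19

Maximum flow value: 19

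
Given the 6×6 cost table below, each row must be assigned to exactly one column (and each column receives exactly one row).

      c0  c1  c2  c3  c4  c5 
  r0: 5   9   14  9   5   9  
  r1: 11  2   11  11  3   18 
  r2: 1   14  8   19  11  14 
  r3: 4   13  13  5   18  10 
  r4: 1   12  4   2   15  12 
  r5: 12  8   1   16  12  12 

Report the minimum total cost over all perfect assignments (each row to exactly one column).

optimal assignment: row0→col4 (cost 5), row1→col1 (cost 2), row2→col0 (cost 1), row3→col5 (cost 10), row4→col3 (cost 2), row5→col2 (cost 1)
total = 5 + 2 + 1 + 10 + 2 + 1 = 21

Minimum assignment cost: 21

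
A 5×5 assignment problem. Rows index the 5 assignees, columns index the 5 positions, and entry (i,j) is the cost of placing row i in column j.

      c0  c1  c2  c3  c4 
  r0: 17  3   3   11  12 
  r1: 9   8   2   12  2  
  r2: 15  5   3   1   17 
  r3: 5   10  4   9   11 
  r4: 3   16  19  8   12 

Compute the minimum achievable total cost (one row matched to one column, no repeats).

Minimum assignment cost: 13

optimal assignment: row0→col1 (cost 3), row1→col4 (cost 2), row2→col3 (cost 1), row3→col2 (cost 4), row4→col0 (cost 3)
total = 3 + 2 + 1 + 4 + 3 = 13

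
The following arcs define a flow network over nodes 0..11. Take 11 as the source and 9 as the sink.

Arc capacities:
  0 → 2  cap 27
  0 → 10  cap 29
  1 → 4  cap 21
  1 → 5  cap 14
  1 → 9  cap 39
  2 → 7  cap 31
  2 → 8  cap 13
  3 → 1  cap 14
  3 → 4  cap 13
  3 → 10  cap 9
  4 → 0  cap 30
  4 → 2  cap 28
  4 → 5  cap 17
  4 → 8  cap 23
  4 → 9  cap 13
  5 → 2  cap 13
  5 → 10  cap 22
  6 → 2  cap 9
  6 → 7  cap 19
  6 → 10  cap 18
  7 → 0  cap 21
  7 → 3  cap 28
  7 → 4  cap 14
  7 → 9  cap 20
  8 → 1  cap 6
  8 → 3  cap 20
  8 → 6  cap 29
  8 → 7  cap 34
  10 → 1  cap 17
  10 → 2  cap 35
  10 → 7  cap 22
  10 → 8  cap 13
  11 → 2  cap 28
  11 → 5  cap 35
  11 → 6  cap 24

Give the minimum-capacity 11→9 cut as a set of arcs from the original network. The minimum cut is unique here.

augment #1: 11→2→7→9 push 20
augment #2: 11→2→7→4→9 push 8
augment #3: 11→5→10→1→9 push 17
augment #4: 11→6→7→4→9 push 5
augment #5: 11→5→2→8→1→9 push 6
augment #6: 11→6→7→3→1→9 push 14
max flow = 70; residual-reachable set from 11 gives S-side
cut edges (S→T): {(3,1), (4,9), (7,9), (8,1), (10,1)} total cap 70

Min-cut arcs: {(3,1), (4,9), (7,9), (8,1), (10,1)} (total capacity 70)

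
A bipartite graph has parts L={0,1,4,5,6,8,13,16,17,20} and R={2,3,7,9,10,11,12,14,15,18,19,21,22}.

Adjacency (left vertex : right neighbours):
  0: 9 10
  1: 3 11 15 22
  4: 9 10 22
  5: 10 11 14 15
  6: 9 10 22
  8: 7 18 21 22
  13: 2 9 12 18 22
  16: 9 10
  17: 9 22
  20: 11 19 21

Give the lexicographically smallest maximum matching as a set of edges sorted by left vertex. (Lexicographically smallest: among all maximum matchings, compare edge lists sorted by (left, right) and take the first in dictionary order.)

|M| = 8 (so the lex-smallest maximum matching has 8 edges)
process left vertices in ascending order; for each, take the smallest-labelled available neighbour that still permits 8 edges overall, or leave it unmatched if none does
lex-smallest matching: {0-9, 1-3, 4-10, 5-11, 6-22, 8-7, 13-2, 20-19}

Lex-smallest maximum matching: {(0,9), (1,3), (4,10), (5,11), (6,22), (8,7), (13,2), (20,19)}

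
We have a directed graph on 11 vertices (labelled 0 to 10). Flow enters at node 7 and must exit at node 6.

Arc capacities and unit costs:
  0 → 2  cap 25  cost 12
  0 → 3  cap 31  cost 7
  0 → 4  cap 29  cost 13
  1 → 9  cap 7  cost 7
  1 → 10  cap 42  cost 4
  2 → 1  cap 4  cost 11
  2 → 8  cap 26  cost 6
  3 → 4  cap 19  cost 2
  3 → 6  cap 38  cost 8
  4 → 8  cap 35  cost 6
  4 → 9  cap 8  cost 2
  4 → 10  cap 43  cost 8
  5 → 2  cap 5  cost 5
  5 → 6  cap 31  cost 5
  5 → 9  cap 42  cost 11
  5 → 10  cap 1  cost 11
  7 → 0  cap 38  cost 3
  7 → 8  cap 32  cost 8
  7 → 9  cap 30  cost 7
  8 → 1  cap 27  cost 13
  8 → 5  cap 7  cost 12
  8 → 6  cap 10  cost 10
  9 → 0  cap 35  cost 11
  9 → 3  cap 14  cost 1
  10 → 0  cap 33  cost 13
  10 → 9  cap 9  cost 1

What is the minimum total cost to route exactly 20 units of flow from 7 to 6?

Minimum cost for 20 units: 332

shortest-cost path #1: 7→9→3→6 push 14 @ unit cost 16 (adds 224)
shortest-cost path #2: 7→8→6 push 6 @ unit cost 18 (adds 108)
total cost = 332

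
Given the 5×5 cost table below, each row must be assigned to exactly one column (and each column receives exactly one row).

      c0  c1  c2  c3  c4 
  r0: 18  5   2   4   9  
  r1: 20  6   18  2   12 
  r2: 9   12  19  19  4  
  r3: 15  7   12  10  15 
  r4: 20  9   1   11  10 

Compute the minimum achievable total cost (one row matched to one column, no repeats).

Minimum assignment cost: 27

optimal assignment: row0→col1 (cost 5), row1→col3 (cost 2), row2→col4 (cost 4), row3→col0 (cost 15), row4→col2 (cost 1)
total = 5 + 2 + 4 + 15 + 1 = 27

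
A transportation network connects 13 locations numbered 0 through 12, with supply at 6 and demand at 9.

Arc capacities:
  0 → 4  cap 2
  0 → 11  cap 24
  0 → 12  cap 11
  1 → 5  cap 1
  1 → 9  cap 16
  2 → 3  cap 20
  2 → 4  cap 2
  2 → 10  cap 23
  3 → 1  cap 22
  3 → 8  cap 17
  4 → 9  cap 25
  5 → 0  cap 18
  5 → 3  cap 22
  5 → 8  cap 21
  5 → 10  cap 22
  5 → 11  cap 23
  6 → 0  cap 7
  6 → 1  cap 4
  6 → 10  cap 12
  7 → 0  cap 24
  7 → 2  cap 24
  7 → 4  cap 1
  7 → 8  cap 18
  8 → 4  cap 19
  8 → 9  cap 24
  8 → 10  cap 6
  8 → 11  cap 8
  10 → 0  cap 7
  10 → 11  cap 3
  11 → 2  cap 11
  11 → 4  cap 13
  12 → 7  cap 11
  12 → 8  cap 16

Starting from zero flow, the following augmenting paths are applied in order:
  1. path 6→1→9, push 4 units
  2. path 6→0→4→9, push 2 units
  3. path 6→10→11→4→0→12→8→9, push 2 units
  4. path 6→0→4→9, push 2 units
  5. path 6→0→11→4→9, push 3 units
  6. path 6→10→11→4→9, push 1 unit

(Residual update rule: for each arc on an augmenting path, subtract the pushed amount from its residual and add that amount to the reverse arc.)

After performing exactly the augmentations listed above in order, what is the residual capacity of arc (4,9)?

after path 1 (6→1→9, push 4): res(4,9)=25
after path 2 (6→0→4→9, push 2): res(4,9)=23
after path 3 (6→10→11→4→0→12→8→9, push 2): res(4,9)=23
after path 4 (6→0→4→9, push 2): res(4,9)=21
after path 5 (6→0→11→4→9, push 3): res(4,9)=18
after path 6 (6→10→11→4→9, push 1): res(4,9)=17

Residual capacity of (4,9): 17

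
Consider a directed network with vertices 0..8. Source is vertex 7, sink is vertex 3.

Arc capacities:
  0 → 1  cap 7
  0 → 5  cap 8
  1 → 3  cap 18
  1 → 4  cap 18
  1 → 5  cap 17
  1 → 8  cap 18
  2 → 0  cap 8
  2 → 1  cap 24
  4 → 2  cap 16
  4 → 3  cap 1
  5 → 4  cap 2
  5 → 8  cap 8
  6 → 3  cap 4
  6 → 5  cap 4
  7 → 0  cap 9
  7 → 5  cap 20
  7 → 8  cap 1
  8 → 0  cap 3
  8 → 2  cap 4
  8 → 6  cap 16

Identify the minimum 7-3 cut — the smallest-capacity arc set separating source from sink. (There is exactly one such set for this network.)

augment #1: 7→0→1→3 push 7
augment #2: 7→5→4→3 push 1
augment #3: 7→8→6→3 push 1
augment #4: 7→5→8→6→3 push 3
augment #5: 7→5→4→2→1→3 push 1
augment #6: 7→5→8→2→1→3 push 4
max flow = 17; residual-reachable set from 7 gives S-side
cut edges (S→T): {(0,1), (5,4), (6,3), (8,2)} total cap 17

Min-cut arcs: {(0,1), (5,4), (6,3), (8,2)} (total capacity 17)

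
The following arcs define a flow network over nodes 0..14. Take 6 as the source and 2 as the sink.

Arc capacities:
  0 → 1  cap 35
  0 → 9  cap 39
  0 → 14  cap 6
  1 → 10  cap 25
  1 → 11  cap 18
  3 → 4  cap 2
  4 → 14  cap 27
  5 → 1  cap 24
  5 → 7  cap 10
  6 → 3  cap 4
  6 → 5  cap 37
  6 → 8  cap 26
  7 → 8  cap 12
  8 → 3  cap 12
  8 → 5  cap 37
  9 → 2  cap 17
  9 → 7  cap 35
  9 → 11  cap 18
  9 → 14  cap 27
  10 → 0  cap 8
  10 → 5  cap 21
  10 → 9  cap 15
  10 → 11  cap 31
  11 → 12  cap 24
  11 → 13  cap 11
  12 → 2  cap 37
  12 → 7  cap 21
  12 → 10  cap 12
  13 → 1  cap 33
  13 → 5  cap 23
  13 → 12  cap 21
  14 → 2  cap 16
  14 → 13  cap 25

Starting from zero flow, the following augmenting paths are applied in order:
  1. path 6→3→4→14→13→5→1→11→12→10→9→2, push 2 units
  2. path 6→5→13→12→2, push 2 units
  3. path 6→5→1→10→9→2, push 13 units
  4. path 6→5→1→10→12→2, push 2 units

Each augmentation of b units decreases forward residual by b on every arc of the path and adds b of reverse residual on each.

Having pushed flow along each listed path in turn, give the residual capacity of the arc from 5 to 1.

Residual capacity of (5,1): 7

after path 1 (6→3→4→14→13→5→1→11→12→10→9→2, push 2): res(5,1)=22
after path 2 (6→5→13→12→2, push 2): res(5,1)=22
after path 3 (6→5→1→10→9→2, push 13): res(5,1)=9
after path 4 (6→5→1→10→12→2, push 2): res(5,1)=7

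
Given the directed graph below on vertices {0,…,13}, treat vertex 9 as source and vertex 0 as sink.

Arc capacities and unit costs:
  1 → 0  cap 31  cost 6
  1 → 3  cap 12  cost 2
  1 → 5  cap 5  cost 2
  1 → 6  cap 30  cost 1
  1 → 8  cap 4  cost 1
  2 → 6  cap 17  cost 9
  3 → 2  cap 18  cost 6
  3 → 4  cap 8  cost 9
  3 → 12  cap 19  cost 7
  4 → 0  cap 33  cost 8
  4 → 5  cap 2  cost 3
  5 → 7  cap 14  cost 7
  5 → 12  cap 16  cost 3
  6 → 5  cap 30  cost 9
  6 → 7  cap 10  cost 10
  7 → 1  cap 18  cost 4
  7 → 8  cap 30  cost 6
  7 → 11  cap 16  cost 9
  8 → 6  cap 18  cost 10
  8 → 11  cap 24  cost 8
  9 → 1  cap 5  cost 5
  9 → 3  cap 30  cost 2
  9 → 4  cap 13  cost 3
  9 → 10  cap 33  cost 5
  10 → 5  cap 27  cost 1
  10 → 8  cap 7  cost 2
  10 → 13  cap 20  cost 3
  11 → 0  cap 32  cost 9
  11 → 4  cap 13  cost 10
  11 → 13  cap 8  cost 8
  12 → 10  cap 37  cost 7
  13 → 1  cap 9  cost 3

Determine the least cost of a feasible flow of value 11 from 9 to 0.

shortest-cost path #1: 9→1→0 push 5 @ unit cost 11 (adds 55)
shortest-cost path #2: 9→4→0 push 6 @ unit cost 11 (adds 66)
total cost = 121

Minimum cost for 11 units: 121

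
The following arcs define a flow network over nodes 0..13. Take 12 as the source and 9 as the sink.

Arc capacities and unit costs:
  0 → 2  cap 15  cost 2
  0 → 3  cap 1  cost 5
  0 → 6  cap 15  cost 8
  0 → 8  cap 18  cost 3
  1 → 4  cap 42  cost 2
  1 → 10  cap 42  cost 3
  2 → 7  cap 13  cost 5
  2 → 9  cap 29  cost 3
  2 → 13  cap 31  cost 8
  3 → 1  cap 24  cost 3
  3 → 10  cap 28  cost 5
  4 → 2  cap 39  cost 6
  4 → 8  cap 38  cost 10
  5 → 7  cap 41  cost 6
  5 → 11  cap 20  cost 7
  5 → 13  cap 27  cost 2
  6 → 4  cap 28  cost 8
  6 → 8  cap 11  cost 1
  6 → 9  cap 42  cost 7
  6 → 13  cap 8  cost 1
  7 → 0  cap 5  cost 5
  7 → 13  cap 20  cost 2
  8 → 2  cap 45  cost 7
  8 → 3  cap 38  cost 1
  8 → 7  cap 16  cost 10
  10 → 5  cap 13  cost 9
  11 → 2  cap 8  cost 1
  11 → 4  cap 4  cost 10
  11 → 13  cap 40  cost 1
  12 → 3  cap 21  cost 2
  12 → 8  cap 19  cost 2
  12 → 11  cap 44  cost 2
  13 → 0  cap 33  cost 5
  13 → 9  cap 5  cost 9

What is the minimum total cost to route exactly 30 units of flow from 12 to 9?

shortest-cost path #1: 12→11→2→9 push 8 @ unit cost 6 (adds 48)
shortest-cost path #2: 12→11→13→9 push 5 @ unit cost 12 (adds 60)
shortest-cost path #3: 12→8→2→9 push 17 @ unit cost 12 (adds 204)
total cost = 312

Minimum cost for 30 units: 312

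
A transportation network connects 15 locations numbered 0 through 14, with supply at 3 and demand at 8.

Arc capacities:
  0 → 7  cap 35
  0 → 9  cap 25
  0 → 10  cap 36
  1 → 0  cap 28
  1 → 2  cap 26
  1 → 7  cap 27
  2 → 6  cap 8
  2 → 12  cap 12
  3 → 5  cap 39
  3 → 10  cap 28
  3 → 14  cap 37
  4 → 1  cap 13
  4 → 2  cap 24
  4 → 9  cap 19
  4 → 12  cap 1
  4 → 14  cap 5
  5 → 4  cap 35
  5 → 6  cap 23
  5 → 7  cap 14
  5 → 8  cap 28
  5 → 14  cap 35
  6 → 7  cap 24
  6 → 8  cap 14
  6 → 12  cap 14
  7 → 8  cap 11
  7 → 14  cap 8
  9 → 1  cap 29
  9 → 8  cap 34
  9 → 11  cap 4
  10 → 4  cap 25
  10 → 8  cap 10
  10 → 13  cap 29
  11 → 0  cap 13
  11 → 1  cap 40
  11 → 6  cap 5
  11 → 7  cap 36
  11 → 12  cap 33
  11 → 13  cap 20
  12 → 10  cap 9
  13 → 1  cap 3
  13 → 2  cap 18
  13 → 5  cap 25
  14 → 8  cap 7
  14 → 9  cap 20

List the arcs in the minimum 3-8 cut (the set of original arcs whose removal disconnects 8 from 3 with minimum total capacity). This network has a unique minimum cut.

Min-cut arcs: {(3,5), (3,10), (14,8), (14,9)} (total capacity 94)

augment #1: 3→5→8 push 28
augment #2: 3→10→8 push 10
augment #3: 3→14→8 push 7
augment #4: 3→5→6→8 push 11
augment #5: 3→14→9→8 push 20
augment #6: 3→10→4→9→8 push 14
augment #7: 3→10→4→1→7→8 push 4
max flow = 94; residual-reachable set from 3 gives S-side
cut edges (S→T): {(3,5), (3,10), (14,8), (14,9)} total cap 94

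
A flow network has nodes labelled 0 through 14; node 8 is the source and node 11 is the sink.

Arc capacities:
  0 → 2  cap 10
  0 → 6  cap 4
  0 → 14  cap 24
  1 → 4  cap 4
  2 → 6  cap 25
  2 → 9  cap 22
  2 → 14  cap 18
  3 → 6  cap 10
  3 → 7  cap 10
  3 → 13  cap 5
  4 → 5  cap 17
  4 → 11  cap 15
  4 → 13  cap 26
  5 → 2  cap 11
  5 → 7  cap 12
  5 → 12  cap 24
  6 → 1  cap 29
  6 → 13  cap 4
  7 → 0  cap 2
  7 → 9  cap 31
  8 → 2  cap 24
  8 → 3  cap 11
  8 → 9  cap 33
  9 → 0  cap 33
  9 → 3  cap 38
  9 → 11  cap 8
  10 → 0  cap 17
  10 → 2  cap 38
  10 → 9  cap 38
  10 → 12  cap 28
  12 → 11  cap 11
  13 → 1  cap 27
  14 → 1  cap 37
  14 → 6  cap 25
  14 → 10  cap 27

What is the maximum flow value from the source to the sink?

augment #1: 8→9→11 bottleneck 8, total now 8
augment #2: 8→2→6→1→4→11 bottleneck 4, total now 12
augment #3: 8→2→14→10→12→11 bottleneck 11, total now 23

Maximum flow value: 23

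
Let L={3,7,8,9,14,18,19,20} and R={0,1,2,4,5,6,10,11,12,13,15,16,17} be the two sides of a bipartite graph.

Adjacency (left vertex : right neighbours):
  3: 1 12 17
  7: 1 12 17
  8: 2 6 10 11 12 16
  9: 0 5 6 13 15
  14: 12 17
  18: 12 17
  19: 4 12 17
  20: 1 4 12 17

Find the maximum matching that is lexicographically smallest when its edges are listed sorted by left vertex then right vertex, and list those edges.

|M| = 6 (so the lex-smallest maximum matching has 6 edges)
process left vertices in ascending order; for each, take the smallest-labelled available neighbour that still permits 6 edges overall, or leave it unmatched if none does
lex-smallest matching: {3-1, 7-12, 8-2, 9-0, 14-17, 19-4}

Lex-smallest maximum matching: {(3,1), (7,12), (8,2), (9,0), (14,17), (19,4)}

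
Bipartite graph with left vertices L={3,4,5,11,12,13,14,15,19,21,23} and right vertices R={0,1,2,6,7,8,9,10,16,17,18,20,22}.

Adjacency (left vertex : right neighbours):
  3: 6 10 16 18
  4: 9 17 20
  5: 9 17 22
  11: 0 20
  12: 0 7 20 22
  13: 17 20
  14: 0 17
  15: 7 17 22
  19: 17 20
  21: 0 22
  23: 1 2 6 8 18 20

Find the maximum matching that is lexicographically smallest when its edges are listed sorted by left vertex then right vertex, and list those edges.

|M| = 8 (so the lex-smallest maximum matching has 8 edges)
process left vertices in ascending order; for each, take the smallest-labelled available neighbour that still permits 8 edges overall, or leave it unmatched if none does
lex-smallest matching: {3-6, 4-9, 5-17, 11-0, 12-7, 13-20, 15-22, 23-1}

Lex-smallest maximum matching: {(3,6), (4,9), (5,17), (11,0), (12,7), (13,20), (15,22), (23,1)}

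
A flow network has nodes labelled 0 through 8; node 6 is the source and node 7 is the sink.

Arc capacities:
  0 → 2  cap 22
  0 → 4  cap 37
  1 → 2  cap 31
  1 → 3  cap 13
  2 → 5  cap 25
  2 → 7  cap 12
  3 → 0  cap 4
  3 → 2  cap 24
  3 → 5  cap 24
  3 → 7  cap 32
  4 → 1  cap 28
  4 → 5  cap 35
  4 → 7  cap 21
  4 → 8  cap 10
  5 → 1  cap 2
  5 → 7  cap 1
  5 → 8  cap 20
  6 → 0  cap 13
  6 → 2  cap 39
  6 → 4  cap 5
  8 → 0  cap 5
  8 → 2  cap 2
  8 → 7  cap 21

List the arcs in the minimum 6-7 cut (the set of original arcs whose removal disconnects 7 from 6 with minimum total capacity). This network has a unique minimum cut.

Min-cut arcs: {(2,7), (5,1), (5,7), (5,8), (6,0), (6,4)} (total capacity 53)

augment #1: 6→2→7 push 12
augment #2: 6→4→7 push 5
augment #3: 6→0→4→7 push 13
augment #4: 6→2→5→7 push 1
augment #5: 6→2→5→8→7 push 20
augment #6: 6→2→5→1→3→7 push 2
max flow = 53; residual-reachable set from 6 gives S-side
cut edges (S→T): {(2,7), (5,1), (5,7), (5,8), (6,0), (6,4)} total cap 53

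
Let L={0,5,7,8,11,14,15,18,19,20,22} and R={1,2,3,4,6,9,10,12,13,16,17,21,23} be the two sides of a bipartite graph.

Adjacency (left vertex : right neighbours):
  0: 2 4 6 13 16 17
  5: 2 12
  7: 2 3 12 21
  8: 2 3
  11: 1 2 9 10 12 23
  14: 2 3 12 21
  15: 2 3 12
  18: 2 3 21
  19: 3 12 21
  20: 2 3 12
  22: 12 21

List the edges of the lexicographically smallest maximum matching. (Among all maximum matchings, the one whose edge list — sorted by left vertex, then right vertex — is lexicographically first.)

|M| = 6 (so the lex-smallest maximum matching has 6 edges)
process left vertices in ascending order; for each, take the smallest-labelled available neighbour that still permits 6 edges overall, or leave it unmatched if none does
lex-smallest matching: {0-4, 5-2, 7-3, 11-1, 14-12, 18-21}

Lex-smallest maximum matching: {(0,4), (5,2), (7,3), (11,1), (14,12), (18,21)}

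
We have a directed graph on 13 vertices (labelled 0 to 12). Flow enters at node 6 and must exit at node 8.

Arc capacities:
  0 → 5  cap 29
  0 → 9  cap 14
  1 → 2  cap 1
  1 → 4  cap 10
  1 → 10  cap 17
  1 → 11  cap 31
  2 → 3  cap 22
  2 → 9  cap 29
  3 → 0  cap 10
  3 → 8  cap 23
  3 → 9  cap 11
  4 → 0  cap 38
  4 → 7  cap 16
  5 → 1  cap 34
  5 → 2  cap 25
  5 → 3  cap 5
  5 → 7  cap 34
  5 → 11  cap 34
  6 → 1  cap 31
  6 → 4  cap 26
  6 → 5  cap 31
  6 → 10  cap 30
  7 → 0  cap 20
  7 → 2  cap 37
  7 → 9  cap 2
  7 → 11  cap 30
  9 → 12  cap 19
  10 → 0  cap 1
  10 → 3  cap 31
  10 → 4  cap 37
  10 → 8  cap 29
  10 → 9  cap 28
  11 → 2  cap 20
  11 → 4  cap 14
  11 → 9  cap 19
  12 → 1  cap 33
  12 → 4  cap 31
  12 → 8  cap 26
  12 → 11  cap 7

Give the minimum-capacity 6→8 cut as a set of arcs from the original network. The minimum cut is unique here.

augment #1: 6→10→8 push 29
augment #2: 6→5→3→8 push 5
augment #3: 6→10→3→8 push 1
augment #4: 6→1→2→3→8 push 1
augment #5: 6→1→10→3→8 push 16
augment #6: 6→1→10→9→12→8 push 1
augment #7: 6→1→11→9→12→8 push 13
augment #8: 6→4→0→9→12→8 push 5
max flow = 71; residual-reachable set from 6 gives S-side
cut edges (S→T): {(3,8), (9,12), (10,8)} total cap 71

Min-cut arcs: {(3,8), (9,12), (10,8)} (total capacity 71)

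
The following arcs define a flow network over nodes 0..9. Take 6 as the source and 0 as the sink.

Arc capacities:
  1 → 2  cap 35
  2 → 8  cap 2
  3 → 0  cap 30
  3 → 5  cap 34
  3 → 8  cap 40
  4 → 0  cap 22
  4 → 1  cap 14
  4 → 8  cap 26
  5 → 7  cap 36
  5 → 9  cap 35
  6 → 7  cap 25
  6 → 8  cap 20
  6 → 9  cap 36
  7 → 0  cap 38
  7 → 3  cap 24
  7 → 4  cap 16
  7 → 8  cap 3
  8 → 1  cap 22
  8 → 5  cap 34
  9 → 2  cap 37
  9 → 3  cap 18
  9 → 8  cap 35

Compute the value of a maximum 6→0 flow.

augment #1: 6→7→0 bottleneck 25, total now 25
augment #2: 6→9→3→0 bottleneck 18, total now 43
augment #3: 6→8→5→7→0 bottleneck 13, total now 56
augment #4: 6→8→5→7→3→0 bottleneck 7, total now 63
augment #5: 6→9→8→5→7→3→0 bottleneck 5, total now 68
augment #6: 6→9→8→5→7→4→0 bottleneck 9, total now 77

Maximum flow value: 77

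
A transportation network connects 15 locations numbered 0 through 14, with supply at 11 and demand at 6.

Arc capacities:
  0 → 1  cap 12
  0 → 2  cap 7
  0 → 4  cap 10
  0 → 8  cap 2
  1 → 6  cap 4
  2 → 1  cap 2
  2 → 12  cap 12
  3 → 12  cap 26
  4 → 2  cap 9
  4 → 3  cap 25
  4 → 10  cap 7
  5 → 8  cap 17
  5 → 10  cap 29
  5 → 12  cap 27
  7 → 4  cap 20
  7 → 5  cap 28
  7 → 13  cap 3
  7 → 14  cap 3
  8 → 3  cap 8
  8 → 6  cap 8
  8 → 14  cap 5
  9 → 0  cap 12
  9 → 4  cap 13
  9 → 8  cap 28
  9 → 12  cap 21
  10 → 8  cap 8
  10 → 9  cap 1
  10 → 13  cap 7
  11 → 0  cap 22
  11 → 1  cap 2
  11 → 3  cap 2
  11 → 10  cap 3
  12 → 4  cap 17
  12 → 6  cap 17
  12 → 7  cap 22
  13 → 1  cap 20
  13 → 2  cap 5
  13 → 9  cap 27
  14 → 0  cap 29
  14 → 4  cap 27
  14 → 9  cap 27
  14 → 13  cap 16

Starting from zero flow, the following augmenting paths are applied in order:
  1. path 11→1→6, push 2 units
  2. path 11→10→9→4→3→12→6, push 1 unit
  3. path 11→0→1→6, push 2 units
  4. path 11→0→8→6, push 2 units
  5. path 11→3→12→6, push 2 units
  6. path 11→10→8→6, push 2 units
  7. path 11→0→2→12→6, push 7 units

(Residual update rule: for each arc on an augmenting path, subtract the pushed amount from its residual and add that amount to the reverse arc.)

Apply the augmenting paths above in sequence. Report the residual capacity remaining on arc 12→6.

Residual capacity of (12,6): 7

after path 1 (11→1→6, push 2): res(12,6)=17
after path 2 (11→10→9→4→3→12→6, push 1): res(12,6)=16
after path 3 (11→0→1→6, push 2): res(12,6)=16
after path 4 (11→0→8→6, push 2): res(12,6)=16
after path 5 (11→3→12→6, push 2): res(12,6)=14
after path 6 (11→10→8→6, push 2): res(12,6)=14
after path 7 (11→0→2→12→6, push 7): res(12,6)=7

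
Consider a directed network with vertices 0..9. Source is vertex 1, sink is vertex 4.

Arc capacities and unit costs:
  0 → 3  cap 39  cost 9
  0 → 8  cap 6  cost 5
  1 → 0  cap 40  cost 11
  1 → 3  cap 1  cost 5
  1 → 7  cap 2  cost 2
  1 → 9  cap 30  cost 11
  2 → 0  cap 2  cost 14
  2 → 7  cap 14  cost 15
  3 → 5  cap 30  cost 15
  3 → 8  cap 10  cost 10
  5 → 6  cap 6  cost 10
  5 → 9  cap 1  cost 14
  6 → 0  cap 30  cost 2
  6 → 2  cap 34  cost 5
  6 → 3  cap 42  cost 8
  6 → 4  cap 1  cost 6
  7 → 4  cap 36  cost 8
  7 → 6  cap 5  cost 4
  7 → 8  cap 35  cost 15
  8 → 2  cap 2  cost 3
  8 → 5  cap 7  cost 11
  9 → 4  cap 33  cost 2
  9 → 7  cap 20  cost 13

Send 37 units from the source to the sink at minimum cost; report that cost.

Minimum cost for 37 units: 638

shortest-cost path #1: 1→7→4 push 2 @ unit cost 10 (adds 20)
shortest-cost path #2: 1→9→4 push 30 @ unit cost 13 (adds 390)
shortest-cost path #3: 1→3→5→6→4 push 1 @ unit cost 36 (adds 36)
shortest-cost path #4: 1→0→8→2→7→4 push 2 @ unit cost 42 (adds 84)
shortest-cost path #5: 1→0→8→5→9→4 push 1 @ unit cost 43 (adds 43)
shortest-cost path #6: 1→0→8→5→6→2→7→4 push 1 @ unit cost 65 (adds 65)
total cost = 638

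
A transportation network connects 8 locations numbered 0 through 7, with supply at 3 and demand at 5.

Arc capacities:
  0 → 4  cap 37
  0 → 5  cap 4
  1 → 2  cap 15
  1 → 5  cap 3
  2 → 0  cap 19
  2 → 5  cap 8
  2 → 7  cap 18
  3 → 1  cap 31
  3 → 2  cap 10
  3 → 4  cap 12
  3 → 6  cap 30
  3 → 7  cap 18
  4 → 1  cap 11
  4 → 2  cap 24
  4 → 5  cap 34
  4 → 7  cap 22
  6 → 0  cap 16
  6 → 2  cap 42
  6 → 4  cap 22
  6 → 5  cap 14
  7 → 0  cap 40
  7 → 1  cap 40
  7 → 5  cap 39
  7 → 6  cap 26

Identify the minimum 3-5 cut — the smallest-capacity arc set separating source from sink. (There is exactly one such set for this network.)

augment #1: 3→1→5 push 3
augment #2: 3→2→5 push 8
augment #3: 3→4→5 push 12
augment #4: 3→6→5 push 14
augment #5: 3→7→5 push 18
augment #6: 3→2→0→5 push 2
augment #7: 3→6→0→5 push 2
augment #8: 3→6→4→5 push 14
augment #9: 3→1→2→7→5 push 15
max flow = 88; residual-reachable set from 3 gives S-side
cut edges (S→T): {(1,2), (1,5), (3,2), (3,4), (3,6), (3,7)} total cap 88

Min-cut arcs: {(1,2), (1,5), (3,2), (3,4), (3,6), (3,7)} (total capacity 88)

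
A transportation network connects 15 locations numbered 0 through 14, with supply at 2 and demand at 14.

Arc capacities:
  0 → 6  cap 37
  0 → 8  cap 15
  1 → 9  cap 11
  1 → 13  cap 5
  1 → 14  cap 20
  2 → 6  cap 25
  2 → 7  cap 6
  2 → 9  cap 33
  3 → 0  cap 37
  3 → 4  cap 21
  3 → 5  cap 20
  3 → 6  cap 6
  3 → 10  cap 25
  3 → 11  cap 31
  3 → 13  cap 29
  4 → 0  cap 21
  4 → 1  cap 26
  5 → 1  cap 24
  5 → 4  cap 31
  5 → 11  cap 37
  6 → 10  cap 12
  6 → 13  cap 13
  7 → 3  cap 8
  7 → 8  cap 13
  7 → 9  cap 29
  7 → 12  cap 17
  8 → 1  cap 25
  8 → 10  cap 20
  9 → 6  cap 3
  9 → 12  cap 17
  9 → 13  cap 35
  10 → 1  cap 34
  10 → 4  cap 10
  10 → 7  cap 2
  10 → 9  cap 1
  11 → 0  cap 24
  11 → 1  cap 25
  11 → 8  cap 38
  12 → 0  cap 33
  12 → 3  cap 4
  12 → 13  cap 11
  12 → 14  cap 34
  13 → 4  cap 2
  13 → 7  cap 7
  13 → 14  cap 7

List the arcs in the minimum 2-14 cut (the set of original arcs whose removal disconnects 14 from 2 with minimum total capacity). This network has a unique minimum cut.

Min-cut arcs: {(2,7), (6,10), (9,12), (13,4), (13,7), (13,14)} (total capacity 51)

augment #1: 2→6→13→14 push 7
augment #2: 2→7→12→14 push 6
augment #3: 2→9→12→14 push 17
augment #4: 2→6→10→1→14 push 12
augment #5: 2→6→13→4→1→14 push 2
augment #6: 2→6→13→7→12→14 push 4
augment #7: 2→9→13→7→12→14 push 3
max flow = 51; residual-reachable set from 2 gives S-side
cut edges (S→T): {(2,7), (6,10), (9,12), (13,4), (13,7), (13,14)} total cap 51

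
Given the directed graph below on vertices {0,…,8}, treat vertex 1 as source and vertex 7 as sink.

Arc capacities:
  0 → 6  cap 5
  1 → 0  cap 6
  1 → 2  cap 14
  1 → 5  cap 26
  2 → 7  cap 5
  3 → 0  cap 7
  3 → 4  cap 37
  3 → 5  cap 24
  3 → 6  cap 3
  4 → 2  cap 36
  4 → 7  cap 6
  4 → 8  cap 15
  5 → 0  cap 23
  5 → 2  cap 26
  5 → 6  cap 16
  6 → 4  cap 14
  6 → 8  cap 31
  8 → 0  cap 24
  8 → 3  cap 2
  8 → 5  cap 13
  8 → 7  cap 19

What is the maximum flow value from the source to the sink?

Maximum flow value: 26

augment #1: 1→2→7 bottleneck 5, total now 5
augment #2: 1→0→6→4→7 bottleneck 5, total now 10
augment #3: 1→5→6→4→7 bottleneck 1, total now 11
augment #4: 1→5→6→8→7 bottleneck 15, total now 26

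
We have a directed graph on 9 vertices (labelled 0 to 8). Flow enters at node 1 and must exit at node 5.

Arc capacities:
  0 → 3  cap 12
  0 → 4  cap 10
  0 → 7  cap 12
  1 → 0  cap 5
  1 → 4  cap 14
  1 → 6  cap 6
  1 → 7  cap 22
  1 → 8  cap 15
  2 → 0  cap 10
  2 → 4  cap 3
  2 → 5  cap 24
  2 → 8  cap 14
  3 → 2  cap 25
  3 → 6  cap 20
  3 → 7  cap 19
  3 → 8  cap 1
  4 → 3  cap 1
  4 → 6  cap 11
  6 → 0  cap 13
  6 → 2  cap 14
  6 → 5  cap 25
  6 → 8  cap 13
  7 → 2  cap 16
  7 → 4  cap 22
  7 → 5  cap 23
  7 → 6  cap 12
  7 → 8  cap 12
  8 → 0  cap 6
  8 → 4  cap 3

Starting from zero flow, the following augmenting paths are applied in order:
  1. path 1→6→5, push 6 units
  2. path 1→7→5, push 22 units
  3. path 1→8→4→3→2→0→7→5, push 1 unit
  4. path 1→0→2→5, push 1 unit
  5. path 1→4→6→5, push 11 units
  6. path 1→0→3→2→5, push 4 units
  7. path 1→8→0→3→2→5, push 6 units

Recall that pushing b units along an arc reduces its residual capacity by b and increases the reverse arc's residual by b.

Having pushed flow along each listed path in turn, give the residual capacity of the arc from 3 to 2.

after path 1 (1→6→5, push 6): res(3,2)=25
after path 2 (1→7→5, push 22): res(3,2)=25
after path 3 (1→8→4→3→2→0→7→5, push 1): res(3,2)=24
after path 4 (1→0→2→5, push 1): res(3,2)=24
after path 5 (1→4→6→5, push 11): res(3,2)=24
after path 6 (1→0→3→2→5, push 4): res(3,2)=20
after path 7 (1→8→0→3→2→5, push 6): res(3,2)=14

Residual capacity of (3,2): 14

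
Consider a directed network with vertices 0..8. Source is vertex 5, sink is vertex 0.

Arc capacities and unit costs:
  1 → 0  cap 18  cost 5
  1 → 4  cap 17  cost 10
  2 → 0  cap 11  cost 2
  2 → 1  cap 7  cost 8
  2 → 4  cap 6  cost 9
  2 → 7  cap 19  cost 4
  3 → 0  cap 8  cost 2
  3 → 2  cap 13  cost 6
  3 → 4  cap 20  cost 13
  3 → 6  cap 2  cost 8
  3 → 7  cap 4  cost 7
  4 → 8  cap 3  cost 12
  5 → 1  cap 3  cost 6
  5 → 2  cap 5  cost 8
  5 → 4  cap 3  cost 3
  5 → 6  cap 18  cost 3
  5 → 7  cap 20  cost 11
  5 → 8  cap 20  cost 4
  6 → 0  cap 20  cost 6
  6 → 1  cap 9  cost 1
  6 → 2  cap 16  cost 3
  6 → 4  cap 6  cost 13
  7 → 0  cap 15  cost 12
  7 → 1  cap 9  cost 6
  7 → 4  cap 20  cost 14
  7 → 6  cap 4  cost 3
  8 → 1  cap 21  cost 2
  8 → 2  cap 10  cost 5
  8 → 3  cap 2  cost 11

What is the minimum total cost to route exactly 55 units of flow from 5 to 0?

Minimum cost for 55 units: 662

shortest-cost path #1: 5→6→2→0 push 11 @ unit cost 8 (adds 88)
shortest-cost path #2: 5→6→0 push 7 @ unit cost 9 (adds 63)
shortest-cost path #3: 5→1→0 push 3 @ unit cost 11 (adds 33)
shortest-cost path #4: 5→8→1→0 push 15 @ unit cost 11 (adds 165)
shortest-cost path #5: 5→2→6→0 push 5 @ unit cost 11 (adds 55)
shortest-cost path #6: 5→8→2→6→0 push 5 @ unit cost 12 (adds 60)
shortest-cost path #7: 5→7→6→0 push 3 @ unit cost 20 (adds 60)
shortest-cost path #8: 5→7→0 push 6 @ unit cost 23 (adds 138)
total cost = 662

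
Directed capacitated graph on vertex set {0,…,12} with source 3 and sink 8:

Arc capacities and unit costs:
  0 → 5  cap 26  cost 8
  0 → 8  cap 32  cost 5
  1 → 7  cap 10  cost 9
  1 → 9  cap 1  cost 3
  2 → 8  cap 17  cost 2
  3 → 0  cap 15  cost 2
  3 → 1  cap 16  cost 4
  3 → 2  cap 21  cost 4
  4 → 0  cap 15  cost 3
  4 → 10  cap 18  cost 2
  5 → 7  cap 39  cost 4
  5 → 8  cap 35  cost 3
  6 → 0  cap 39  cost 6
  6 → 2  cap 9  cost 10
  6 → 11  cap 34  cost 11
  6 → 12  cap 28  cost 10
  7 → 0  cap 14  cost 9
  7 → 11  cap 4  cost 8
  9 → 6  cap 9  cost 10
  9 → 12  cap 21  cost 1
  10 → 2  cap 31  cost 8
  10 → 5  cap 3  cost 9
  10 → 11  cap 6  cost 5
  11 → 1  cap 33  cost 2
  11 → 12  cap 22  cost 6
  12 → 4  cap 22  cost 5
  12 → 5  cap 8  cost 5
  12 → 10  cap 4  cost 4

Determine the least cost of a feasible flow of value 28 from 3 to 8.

shortest-cost path #1: 3→2→8 push 17 @ unit cost 6 (adds 102)
shortest-cost path #2: 3→0→8 push 11 @ unit cost 7 (adds 77)
total cost = 179

Minimum cost for 28 units: 179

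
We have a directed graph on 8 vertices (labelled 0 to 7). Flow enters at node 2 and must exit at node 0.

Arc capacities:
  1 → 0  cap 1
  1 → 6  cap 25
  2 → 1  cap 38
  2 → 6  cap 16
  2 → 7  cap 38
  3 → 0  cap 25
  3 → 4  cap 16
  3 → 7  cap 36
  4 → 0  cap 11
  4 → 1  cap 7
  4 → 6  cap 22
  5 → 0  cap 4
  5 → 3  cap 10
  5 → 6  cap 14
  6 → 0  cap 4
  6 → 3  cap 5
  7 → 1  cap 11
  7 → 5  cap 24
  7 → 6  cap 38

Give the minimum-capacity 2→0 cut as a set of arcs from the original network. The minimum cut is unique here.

augment #1: 2→1→0 push 1
augment #2: 2→6→0 push 4
augment #3: 2→6→3→0 push 5
augment #4: 2→7→5→0 push 4
augment #5: 2→7→5→3→0 push 10
max flow = 24; residual-reachable set from 2 gives S-side
cut edges (S→T): {(1,0), (5,0), (5,3), (6,0), (6,3)} total cap 24

Min-cut arcs: {(1,0), (5,0), (5,3), (6,0), (6,3)} (total capacity 24)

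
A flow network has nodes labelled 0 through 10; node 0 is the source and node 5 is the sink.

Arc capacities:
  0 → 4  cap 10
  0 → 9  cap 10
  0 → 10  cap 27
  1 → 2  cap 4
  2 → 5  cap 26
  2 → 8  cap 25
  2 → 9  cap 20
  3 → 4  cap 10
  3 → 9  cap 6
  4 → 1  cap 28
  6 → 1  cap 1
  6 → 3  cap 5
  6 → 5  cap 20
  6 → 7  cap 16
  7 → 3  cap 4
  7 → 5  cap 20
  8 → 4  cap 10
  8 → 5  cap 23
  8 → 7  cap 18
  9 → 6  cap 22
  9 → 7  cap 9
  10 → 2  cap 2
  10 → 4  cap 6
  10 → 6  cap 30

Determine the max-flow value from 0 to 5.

Maximum flow value: 41

augment #1: 0→9→6→5 bottleneck 10, total now 10
augment #2: 0→10→2→5 bottleneck 2, total now 12
augment #3: 0→10→6→5 bottleneck 10, total now 22
augment #4: 0→4→1→2→5 bottleneck 4, total now 26
augment #5: 0→10→6→7→5 bottleneck 15, total now 41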